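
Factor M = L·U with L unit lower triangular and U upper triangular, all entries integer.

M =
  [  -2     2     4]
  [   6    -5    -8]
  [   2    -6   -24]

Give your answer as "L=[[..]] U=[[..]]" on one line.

L=[[1,0,0],[-3,1,0],[-1,-4,1]] U=[[-2,2,4],[0,1,4],[0,0,-4]]

  row1 -= -3·row0 → [0,1,4]
  row2 -= -1·row0 → [0,-4,-20]
  row2 -= -4·row1 → [0,0,-4]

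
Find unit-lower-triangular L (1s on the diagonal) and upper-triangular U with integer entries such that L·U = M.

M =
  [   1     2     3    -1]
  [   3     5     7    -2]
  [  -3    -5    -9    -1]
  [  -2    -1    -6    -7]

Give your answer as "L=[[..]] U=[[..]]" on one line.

L=[[1,0,0,0],[3,1,0,0],[-3,-1,1,0],[-2,-3,3,1]] U=[[1,2,3,-1],[0,-1,-2,1],[0,0,-2,-3],[0,0,0,3]]

  row1 -= 3·row0 → [0,-1,-2,1]
  row2 -= -3·row0 → [0,1,0,-4]
  row3 -= -2·row0 → [0,3,0,-9]
  row2 -= -1·row1 → [0,0,-2,-3]
  row3 -= -3·row1 → [0,0,-6,-6]
  row3 -= 3·row2 → [0,0,0,3]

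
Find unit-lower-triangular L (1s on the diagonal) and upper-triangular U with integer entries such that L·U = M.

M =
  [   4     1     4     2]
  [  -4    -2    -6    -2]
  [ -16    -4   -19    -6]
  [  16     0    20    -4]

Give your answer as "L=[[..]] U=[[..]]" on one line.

L=[[1,0,0,0],[-1,1,0,0],[-4,0,1,0],[4,4,-4,1]] U=[[4,1,4,2],[0,-1,-2,0],[0,0,-3,2],[0,0,0,-4]]

  row1 -= -1·row0 → [0,-1,-2,0]
  row2 -= -4·row0 → [0,0,-3,2]
  row3 -= 4·row0 → [0,-4,4,-12]
  row2 -= 0·row1 → [0,0,-3,2]
  row3 -= 4·row1 → [0,0,12,-12]
  row3 -= -4·row2 → [0,0,0,-4]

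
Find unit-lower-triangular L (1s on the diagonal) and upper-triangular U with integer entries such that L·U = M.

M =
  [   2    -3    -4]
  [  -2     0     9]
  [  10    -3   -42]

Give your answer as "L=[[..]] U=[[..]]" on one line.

L=[[1,0,0],[-1,1,0],[5,-4,1]] U=[[2,-3,-4],[0,-3,5],[0,0,-2]]

  r1 -= -1·r0 → [0,-3,5]
  r2 -= 5·r0 → [0,12,-22]
  r2 -= -4·r1 → [0,0,-2]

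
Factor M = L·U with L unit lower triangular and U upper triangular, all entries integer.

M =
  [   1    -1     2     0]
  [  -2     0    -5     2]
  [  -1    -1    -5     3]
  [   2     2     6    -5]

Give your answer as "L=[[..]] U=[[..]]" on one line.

  row1 -= -2·row0 → [0,-2,-1,2]
  row2 -= -1·row0 → [0,-2,-3,3]
  row3 -= 2·row0 → [0,4,2,-5]
  row2 -= 1·row1 → [0,0,-2,1]
  row3 -= -2·row1 → [0,0,0,-1]
  row3 -= 0·row2 → [0,0,0,-1]

L=[[1,0,0,0],[-2,1,0,0],[-1,1,1,0],[2,-2,0,1]] U=[[1,-1,2,0],[0,-2,-1,2],[0,0,-2,1],[0,0,0,-1]]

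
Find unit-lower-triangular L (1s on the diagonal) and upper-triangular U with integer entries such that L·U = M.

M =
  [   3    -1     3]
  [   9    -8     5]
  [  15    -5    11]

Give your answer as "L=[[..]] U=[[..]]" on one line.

L=[[1,0,0],[3,1,0],[5,0,1]] U=[[3,-1,3],[0,-5,-4],[0,0,-4]]

  row1 -= 3·row0 → [0,-5,-4]
  row2 -= 5·row0 → [0,0,-4]
  row2 -= 0·row1 → [0,0,-4]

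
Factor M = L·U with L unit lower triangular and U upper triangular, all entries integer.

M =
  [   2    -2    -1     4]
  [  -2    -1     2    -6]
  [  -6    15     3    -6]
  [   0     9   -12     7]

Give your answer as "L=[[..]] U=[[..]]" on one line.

L=[[1,0,0,0],[-1,1,0,0],[-3,-3,1,0],[0,-3,-3,1]] U=[[2,-2,-1,4],[0,-3,1,-2],[0,0,3,0],[0,0,0,1]]

  R1 -= -1·R0 → [0,-3,1,-2]
  R2 -= -3·R0 → [0,9,0,6]
  R3 -= 0·R0 → [0,9,-12,7]
  R2 -= -3·R1 → [0,0,3,0]
  R3 -= -3·R1 → [0,0,-9,1]
  R3 -= -3·R2 → [0,0,0,1]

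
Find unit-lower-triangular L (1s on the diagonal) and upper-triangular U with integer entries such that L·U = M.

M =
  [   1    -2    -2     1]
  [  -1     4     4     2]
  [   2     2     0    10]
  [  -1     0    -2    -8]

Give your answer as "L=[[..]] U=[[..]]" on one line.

  r1 -= -1·r0 → [0,2,2,3]
  r2 -= 2·r0 → [0,6,4,8]
  r3 -= -1·r0 → [0,-2,-4,-7]
  r2 -= 3·r1 → [0,0,-2,-1]
  r3 -= -1·r1 → [0,0,-2,-4]
  r3 -= 1·r2 → [0,0,0,-3]

L=[[1,0,0,0],[-1,1,0,0],[2,3,1,0],[-1,-1,1,1]] U=[[1,-2,-2,1],[0,2,2,3],[0,0,-2,-1],[0,0,0,-3]]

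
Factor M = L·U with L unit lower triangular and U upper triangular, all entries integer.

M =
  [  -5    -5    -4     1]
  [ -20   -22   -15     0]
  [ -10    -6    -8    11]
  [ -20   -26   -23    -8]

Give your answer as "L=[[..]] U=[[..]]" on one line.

  row1 -= 4·row0 → [0,-2,1,-4]
  row2 -= 2·row0 → [0,4,0,9]
  row3 -= 4·row0 → [0,-6,-7,-12]
  row2 -= -2·row1 → [0,0,2,1]
  row3 -= 3·row1 → [0,0,-10,0]
  row3 -= -5·row2 → [0,0,0,5]

L=[[1,0,0,0],[4,1,0,0],[2,-2,1,0],[4,3,-5,1]] U=[[-5,-5,-4,1],[0,-2,1,-4],[0,0,2,1],[0,0,0,5]]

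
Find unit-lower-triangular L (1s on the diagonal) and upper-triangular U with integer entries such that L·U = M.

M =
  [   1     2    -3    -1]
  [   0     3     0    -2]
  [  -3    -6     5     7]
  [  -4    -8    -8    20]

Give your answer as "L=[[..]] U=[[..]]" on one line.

  r1 -= 0·r0 → [0,3,0,-2]
  r2 -= -3·r0 → [0,0,-4,4]
  r3 -= -4·r0 → [0,0,-20,16]
  r2 -= 0·r1 → [0,0,-4,4]
  r3 -= 0·r1 → [0,0,-20,16]
  r3 -= 5·r2 → [0,0,0,-4]

L=[[1,0,0,0],[0,1,0,0],[-3,0,1,0],[-4,0,5,1]] U=[[1,2,-3,-1],[0,3,0,-2],[0,0,-4,4],[0,0,0,-4]]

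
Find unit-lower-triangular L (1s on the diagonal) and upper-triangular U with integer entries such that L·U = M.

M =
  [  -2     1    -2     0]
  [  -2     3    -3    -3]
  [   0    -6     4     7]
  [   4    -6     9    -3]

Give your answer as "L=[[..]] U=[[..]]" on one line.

  r1 -= 1·r0 → [0,2,-1,-3]
  r2 -= 0·r0 → [0,-6,4,7]
  r3 -= -2·r0 → [0,-4,5,-3]
  r2 -= -3·r1 → [0,0,1,-2]
  r3 -= -2·r1 → [0,0,3,-9]
  r3 -= 3·r2 → [0,0,0,-3]

L=[[1,0,0,0],[1,1,0,0],[0,-3,1,0],[-2,-2,3,1]] U=[[-2,1,-2,0],[0,2,-1,-3],[0,0,1,-2],[0,0,0,-3]]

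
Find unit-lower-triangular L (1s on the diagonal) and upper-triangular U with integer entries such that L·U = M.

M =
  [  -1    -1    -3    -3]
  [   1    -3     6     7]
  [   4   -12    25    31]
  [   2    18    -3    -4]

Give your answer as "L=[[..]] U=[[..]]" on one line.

  r1 -= -1·r0 → [0,-4,3,4]
  r2 -= -4·r0 → [0,-16,13,19]
  r3 -= -2·r0 → [0,16,-9,-10]
  r2 -= 4·r1 → [0,0,1,3]
  r3 -= -4·r1 → [0,0,3,6]
  r3 -= 3·r2 → [0,0,0,-3]

L=[[1,0,0,0],[-1,1,0,0],[-4,4,1,0],[-2,-4,3,1]] U=[[-1,-1,-3,-3],[0,-4,3,4],[0,0,1,3],[0,0,0,-3]]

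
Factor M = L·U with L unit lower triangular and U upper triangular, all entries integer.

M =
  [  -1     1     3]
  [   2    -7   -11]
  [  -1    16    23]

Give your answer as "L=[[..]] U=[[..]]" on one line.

L=[[1,0,0],[-2,1,0],[1,-3,1]] U=[[-1,1,3],[0,-5,-5],[0,0,5]]

  r1 -= -2·r0 → [0,-5,-5]
  r2 -= 1·r0 → [0,15,20]
  r2 -= -3·r1 → [0,0,5]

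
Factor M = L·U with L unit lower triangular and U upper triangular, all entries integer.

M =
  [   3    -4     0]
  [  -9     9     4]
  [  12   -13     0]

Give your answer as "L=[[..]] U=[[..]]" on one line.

L=[[1,0,0],[-3,1,0],[4,-1,1]] U=[[3,-4,0],[0,-3,4],[0,0,4]]

  R1 -= -3·R0 → [0,-3,4]
  R2 -= 4·R0 → [0,3,0]
  R2 -= -1·R1 → [0,0,4]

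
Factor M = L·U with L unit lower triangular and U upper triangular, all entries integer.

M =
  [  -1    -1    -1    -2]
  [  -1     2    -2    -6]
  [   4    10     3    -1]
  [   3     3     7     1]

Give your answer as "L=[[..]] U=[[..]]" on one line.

L=[[1,0,0,0],[1,1,0,0],[-4,2,1,0],[-3,0,4,1]] U=[[-1,-1,-1,-2],[0,3,-1,-4],[0,0,1,-1],[0,0,0,-1]]

  R1 -= 1·R0 → [0,3,-1,-4]
  R2 -= -4·R0 → [0,6,-1,-9]
  R3 -= -3·R0 → [0,0,4,-5]
  R2 -= 2·R1 → [0,0,1,-1]
  R3 -= 0·R1 → [0,0,4,-5]
  R3 -= 4·R2 → [0,0,0,-1]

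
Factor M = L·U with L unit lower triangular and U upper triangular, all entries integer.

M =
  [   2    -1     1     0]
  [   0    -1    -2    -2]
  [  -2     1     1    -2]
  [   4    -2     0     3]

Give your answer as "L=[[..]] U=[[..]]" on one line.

  r1 -= 0·r0 → [0,-1,-2,-2]
  r2 -= -1·r0 → [0,0,2,-2]
  r3 -= 2·r0 → [0,0,-2,3]
  r2 -= 0·r1 → [0,0,2,-2]
  r3 -= 0·r1 → [0,0,-2,3]
  r3 -= -1·r2 → [0,0,0,1]

L=[[1,0,0,0],[0,1,0,0],[-1,0,1,0],[2,0,-1,1]] U=[[2,-1,1,0],[0,-1,-2,-2],[0,0,2,-2],[0,0,0,1]]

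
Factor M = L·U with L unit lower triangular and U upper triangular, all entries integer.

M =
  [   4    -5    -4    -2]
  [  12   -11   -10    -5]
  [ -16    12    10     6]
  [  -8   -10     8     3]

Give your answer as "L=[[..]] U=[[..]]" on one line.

L=[[1,0,0,0],[3,1,0,0],[-4,-2,1,0],[-2,-5,-5,1]] U=[[4,-5,-4,-2],[0,4,2,1],[0,0,-2,0],[0,0,0,4]]

  r1 -= 3·r0 → [0,4,2,1]
  r2 -= -4·r0 → [0,-8,-6,-2]
  r3 -= -2·r0 → [0,-20,0,-1]
  r2 -= -2·r1 → [0,0,-2,0]
  r3 -= -5·r1 → [0,0,10,4]
  r3 -= -5·r2 → [0,0,0,4]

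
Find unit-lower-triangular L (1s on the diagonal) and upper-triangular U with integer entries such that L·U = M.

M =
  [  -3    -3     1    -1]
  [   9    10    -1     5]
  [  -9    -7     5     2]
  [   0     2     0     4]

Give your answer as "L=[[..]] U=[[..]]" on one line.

  R1 -= -3·R0 → [0,1,2,2]
  R2 -= 3·R0 → [0,2,2,5]
  R3 -= 0·R0 → [0,2,0,4]
  R2 -= 2·R1 → [0,0,-2,1]
  R3 -= 2·R1 → [0,0,-4,0]
  R3 -= 2·R2 → [0,0,0,-2]

L=[[1,0,0,0],[-3,1,0,0],[3,2,1,0],[0,2,2,1]] U=[[-3,-3,1,-1],[0,1,2,2],[0,0,-2,1],[0,0,0,-2]]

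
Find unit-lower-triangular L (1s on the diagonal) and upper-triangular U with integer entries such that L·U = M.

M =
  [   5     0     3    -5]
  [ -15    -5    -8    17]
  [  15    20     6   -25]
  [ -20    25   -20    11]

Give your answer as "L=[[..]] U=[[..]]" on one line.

L=[[1,0,0,0],[-3,1,0,0],[3,-4,1,0],[-4,-5,-3,1]] U=[[5,0,3,-5],[0,-5,1,2],[0,0,1,-2],[0,0,0,-5]]

  R1 -= -3·R0 → [0,-5,1,2]
  R2 -= 3·R0 → [0,20,-3,-10]
  R3 -= -4·R0 → [0,25,-8,-9]
  R2 -= -4·R1 → [0,0,1,-2]
  R3 -= -5·R1 → [0,0,-3,1]
  R3 -= -3·R2 → [0,0,0,-5]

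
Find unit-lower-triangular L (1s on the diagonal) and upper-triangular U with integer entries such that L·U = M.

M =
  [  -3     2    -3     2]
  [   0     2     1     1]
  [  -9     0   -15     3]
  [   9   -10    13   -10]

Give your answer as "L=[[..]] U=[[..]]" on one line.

L=[[1,0,0,0],[0,1,0,0],[3,-3,1,0],[-3,-2,-2,1]] U=[[-3,2,-3,2],[0,2,1,1],[0,0,-3,0],[0,0,0,-2]]

  R1 -= 0·R0 → [0,2,1,1]
  R2 -= 3·R0 → [0,-6,-6,-3]
  R3 -= -3·R0 → [0,-4,4,-4]
  R2 -= -3·R1 → [0,0,-3,0]
  R3 -= -2·R1 → [0,0,6,-2]
  R3 -= -2·R2 → [0,0,0,-2]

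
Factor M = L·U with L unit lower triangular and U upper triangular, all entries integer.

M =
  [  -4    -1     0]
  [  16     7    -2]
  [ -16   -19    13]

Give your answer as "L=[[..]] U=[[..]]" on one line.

  r1 -= -4·r0 → [0,3,-2]
  r2 -= 4·r0 → [0,-15,13]
  r2 -= -5·r1 → [0,0,3]

L=[[1,0,0],[-4,1,0],[4,-5,1]] U=[[-4,-1,0],[0,3,-2],[0,0,3]]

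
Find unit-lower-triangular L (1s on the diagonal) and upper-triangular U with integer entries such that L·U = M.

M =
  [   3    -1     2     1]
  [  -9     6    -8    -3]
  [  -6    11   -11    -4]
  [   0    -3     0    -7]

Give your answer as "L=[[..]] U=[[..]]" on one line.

L=[[1,0,0,0],[-3,1,0,0],[-2,3,1,0],[0,-1,2,1]] U=[[3,-1,2,1],[0,3,-2,0],[0,0,-1,-2],[0,0,0,-3]]

  row1 -= -3·row0 → [0,3,-2,0]
  row2 -= -2·row0 → [0,9,-7,-2]
  row3 -= 0·row0 → [0,-3,0,-7]
  row2 -= 3·row1 → [0,0,-1,-2]
  row3 -= -1·row1 → [0,0,-2,-7]
  row3 -= 2·row2 → [0,0,0,-3]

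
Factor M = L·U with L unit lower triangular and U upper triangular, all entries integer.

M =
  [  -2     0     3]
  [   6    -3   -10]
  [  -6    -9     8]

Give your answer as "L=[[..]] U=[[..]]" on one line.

  row1 -= -3·row0 → [0,-3,-1]
  row2 -= 3·row0 → [0,-9,-1]
  row2 -= 3·row1 → [0,0,2]

L=[[1,0,0],[-3,1,0],[3,3,1]] U=[[-2,0,3],[0,-3,-1],[0,0,2]]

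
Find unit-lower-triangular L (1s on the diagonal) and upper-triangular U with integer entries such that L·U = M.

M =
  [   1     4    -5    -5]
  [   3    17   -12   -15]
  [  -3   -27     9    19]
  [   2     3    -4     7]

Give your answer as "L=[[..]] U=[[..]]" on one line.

  R1 -= 3·R0 → [0,5,3,0]
  R2 -= -3·R0 → [0,-15,-6,4]
  R3 -= 2·R0 → [0,-5,6,17]
  R2 -= -3·R1 → [0,0,3,4]
  R3 -= -1·R1 → [0,0,9,17]
  R3 -= 3·R2 → [0,0,0,5]

L=[[1,0,0,0],[3,1,0,0],[-3,-3,1,0],[2,-1,3,1]] U=[[1,4,-5,-5],[0,5,3,0],[0,0,3,4],[0,0,0,5]]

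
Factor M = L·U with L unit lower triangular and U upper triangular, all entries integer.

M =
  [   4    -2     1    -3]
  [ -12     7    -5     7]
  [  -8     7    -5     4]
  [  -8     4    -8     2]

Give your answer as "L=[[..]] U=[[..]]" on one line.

  R1 -= -3·R0 → [0,1,-2,-2]
  R2 -= -2·R0 → [0,3,-3,-2]
  R3 -= -2·R0 → [0,0,-6,-4]
  R2 -= 3·R1 → [0,0,3,4]
  R3 -= 0·R1 → [0,0,-6,-4]
  R3 -= -2·R2 → [0,0,0,4]

L=[[1,0,0,0],[-3,1,0,0],[-2,3,1,0],[-2,0,-2,1]] U=[[4,-2,1,-3],[0,1,-2,-2],[0,0,3,4],[0,0,0,4]]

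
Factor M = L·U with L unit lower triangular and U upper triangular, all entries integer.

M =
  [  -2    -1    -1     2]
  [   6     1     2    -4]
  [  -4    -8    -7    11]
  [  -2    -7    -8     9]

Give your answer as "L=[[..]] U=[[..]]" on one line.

L=[[1,0,0,0],[-3,1,0,0],[2,3,1,0],[1,3,2,1]] U=[[-2,-1,-1,2],[0,-2,-1,2],[0,0,-2,1],[0,0,0,-1]]

  R1 -= -3·R0 → [0,-2,-1,2]
  R2 -= 2·R0 → [0,-6,-5,7]
  R3 -= 1·R0 → [0,-6,-7,7]
  R2 -= 3·R1 → [0,0,-2,1]
  R3 -= 3·R1 → [0,0,-4,1]
  R3 -= 2·R2 → [0,0,0,-1]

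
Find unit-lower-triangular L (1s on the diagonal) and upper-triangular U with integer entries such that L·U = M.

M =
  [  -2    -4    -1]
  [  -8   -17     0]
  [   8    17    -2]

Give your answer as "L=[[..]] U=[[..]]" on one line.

L=[[1,0,0],[4,1,0],[-4,-1,1]] U=[[-2,-4,-1],[0,-1,4],[0,0,-2]]

  row1 -= 4·row0 → [0,-1,4]
  row2 -= -4·row0 → [0,1,-6]
  row2 -= -1·row1 → [0,0,-2]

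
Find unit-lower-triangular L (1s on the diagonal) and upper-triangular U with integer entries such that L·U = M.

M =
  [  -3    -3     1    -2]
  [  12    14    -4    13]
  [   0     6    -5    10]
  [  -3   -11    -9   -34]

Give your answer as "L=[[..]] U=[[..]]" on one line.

L=[[1,0,0,0],[-4,1,0,0],[0,3,1,0],[1,-4,2,1]] U=[[-3,-3,1,-2],[0,2,0,5],[0,0,-5,-5],[0,0,0,-2]]

  r1 -= -4·r0 → [0,2,0,5]
  r2 -= 0·r0 → [0,6,-5,10]
  r3 -= 1·r0 → [0,-8,-10,-32]
  r2 -= 3·r1 → [0,0,-5,-5]
  r3 -= -4·r1 → [0,0,-10,-12]
  r3 -= 2·r2 → [0,0,0,-2]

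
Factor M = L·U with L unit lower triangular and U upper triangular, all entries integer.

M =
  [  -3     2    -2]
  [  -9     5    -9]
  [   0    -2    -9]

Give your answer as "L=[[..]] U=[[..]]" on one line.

L=[[1,0,0],[3,1,0],[0,2,1]] U=[[-3,2,-2],[0,-1,-3],[0,0,-3]]

  r1 -= 3·r0 → [0,-1,-3]
  r2 -= 0·r0 → [0,-2,-9]
  r2 -= 2·r1 → [0,0,-3]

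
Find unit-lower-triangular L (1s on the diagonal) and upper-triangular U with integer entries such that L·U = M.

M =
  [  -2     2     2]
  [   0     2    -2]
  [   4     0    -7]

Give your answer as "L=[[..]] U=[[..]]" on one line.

L=[[1,0,0],[0,1,0],[-2,2,1]] U=[[-2,2,2],[0,2,-2],[0,0,1]]

  row1 -= 0·row0 → [0,2,-2]
  row2 -= -2·row0 → [0,4,-3]
  row2 -= 2·row1 → [0,0,1]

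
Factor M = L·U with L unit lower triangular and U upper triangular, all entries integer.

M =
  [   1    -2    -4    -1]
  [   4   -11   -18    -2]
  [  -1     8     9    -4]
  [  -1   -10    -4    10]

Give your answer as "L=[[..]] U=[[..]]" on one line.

L=[[1,0,0,0],[4,1,0,0],[-1,-2,1,0],[-1,4,0,1]] U=[[1,-2,-4,-1],[0,-3,-2,2],[0,0,1,-1],[0,0,0,1]]

  r1 -= 4·r0 → [0,-3,-2,2]
  r2 -= -1·r0 → [0,6,5,-5]
  r3 -= -1·r0 → [0,-12,-8,9]
  r2 -= -2·r1 → [0,0,1,-1]
  r3 -= 4·r1 → [0,0,0,1]
  r3 -= 0·r2 → [0,0,0,1]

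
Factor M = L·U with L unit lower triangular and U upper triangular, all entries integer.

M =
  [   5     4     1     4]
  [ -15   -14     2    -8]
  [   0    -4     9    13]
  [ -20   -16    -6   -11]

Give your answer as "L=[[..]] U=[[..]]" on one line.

  r1 -= -3·r0 → [0,-2,5,4]
  r2 -= 0·r0 → [0,-4,9,13]
  r3 -= -4·r0 → [0,0,-2,5]
  r2 -= 2·r1 → [0,0,-1,5]
  r3 -= 0·r1 → [0,0,-2,5]
  r3 -= 2·r2 → [0,0,0,-5]

L=[[1,0,0,0],[-3,1,0,0],[0,2,1,0],[-4,0,2,1]] U=[[5,4,1,4],[0,-2,5,4],[0,0,-1,5],[0,0,0,-5]]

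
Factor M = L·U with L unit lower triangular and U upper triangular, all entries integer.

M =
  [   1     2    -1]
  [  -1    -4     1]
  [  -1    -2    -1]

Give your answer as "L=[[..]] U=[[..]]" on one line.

L=[[1,0,0],[-1,1,0],[-1,0,1]] U=[[1,2,-1],[0,-2,0],[0,0,-2]]

  r1 -= -1·r0 → [0,-2,0]
  r2 -= -1·r0 → [0,0,-2]
  r2 -= 0·r1 → [0,0,-2]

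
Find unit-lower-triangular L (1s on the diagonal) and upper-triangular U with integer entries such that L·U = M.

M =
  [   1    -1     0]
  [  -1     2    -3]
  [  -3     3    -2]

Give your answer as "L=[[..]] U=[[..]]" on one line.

L=[[1,0,0],[-1,1,0],[-3,0,1]] U=[[1,-1,0],[0,1,-3],[0,0,-2]]

  R1 -= -1·R0 → [0,1,-3]
  R2 -= -3·R0 → [0,0,-2]
  R2 -= 0·R1 → [0,0,-2]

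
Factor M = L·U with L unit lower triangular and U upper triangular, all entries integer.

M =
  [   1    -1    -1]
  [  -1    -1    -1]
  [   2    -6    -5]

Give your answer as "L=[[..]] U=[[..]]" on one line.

L=[[1,0,0],[-1,1,0],[2,2,1]] U=[[1,-1,-1],[0,-2,-2],[0,0,1]]

  r1 -= -1·r0 → [0,-2,-2]
  r2 -= 2·r0 → [0,-4,-3]
  r2 -= 2·r1 → [0,0,1]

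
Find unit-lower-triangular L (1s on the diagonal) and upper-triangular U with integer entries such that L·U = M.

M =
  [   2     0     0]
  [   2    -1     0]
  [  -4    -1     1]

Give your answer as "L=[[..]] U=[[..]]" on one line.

  r1 -= 1·r0 → [0,-1,0]
  r2 -= -2·r0 → [0,-1,1]
  r2 -= 1·r1 → [0,0,1]

L=[[1,0,0],[1,1,0],[-2,1,1]] U=[[2,0,0],[0,-1,0],[0,0,1]]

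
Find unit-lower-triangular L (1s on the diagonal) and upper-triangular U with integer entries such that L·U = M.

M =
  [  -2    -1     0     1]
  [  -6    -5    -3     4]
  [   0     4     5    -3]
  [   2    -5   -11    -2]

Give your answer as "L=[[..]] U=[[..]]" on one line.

L=[[1,0,0,0],[3,1,0,0],[0,-2,1,0],[-1,3,2,1]] U=[[-2,-1,0,1],[0,-2,-3,1],[0,0,-1,-1],[0,0,0,-2]]

  r1 -= 3·r0 → [0,-2,-3,1]
  r2 -= 0·r0 → [0,4,5,-3]
  r3 -= -1·r0 → [0,-6,-11,-1]
  r2 -= -2·r1 → [0,0,-1,-1]
  r3 -= 3·r1 → [0,0,-2,-4]
  r3 -= 2·r2 → [0,0,0,-2]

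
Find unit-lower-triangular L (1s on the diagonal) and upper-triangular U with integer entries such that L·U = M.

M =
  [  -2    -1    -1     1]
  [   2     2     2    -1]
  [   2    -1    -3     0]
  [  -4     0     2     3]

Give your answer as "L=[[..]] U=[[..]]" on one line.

L=[[1,0,0,0],[-1,1,0,0],[-1,-2,1,0],[2,2,-1,1]] U=[[-2,-1,-1,1],[0,1,1,0],[0,0,-2,1],[0,0,0,2]]

  r1 -= -1·r0 → [0,1,1,0]
  r2 -= -1·r0 → [0,-2,-4,1]
  r3 -= 2·r0 → [0,2,4,1]
  r2 -= -2·r1 → [0,0,-2,1]
  r3 -= 2·r1 → [0,0,2,1]
  r3 -= -1·r2 → [0,0,0,2]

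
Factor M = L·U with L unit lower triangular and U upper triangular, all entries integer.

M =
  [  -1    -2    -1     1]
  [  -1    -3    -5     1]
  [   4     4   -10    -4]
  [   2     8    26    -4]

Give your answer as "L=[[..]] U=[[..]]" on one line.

  row1 -= 1·row0 → [0,-1,-4,0]
  row2 -= -4·row0 → [0,-4,-14,0]
  row3 -= -2·row0 → [0,4,24,-2]
  row2 -= 4·row1 → [0,0,2,0]
  row3 -= -4·row1 → [0,0,8,-2]
  row3 -= 4·row2 → [0,0,0,-2]

L=[[1,0,0,0],[1,1,0,0],[-4,4,1,0],[-2,-4,4,1]] U=[[-1,-2,-1,1],[0,-1,-4,0],[0,0,2,0],[0,0,0,-2]]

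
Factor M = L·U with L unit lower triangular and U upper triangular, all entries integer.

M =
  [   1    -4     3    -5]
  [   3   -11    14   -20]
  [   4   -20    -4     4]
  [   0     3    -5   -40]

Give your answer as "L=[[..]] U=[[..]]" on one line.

L=[[1,0,0,0],[3,1,0,0],[4,-4,1,0],[0,3,-5,1]] U=[[1,-4,3,-5],[0,1,5,-5],[0,0,4,4],[0,0,0,-5]]

  R1 -= 3·R0 → [0,1,5,-5]
  R2 -= 4·R0 → [0,-4,-16,24]
  R3 -= 0·R0 → [0,3,-5,-40]
  R2 -= -4·R1 → [0,0,4,4]
  R3 -= 3·R1 → [0,0,-20,-25]
  R3 -= -5·R2 → [0,0,0,-5]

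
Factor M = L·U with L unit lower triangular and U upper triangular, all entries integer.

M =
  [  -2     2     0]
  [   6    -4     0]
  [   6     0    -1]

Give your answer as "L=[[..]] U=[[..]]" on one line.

  row1 -= -3·row0 → [0,2,0]
  row2 -= -3·row0 → [0,6,-1]
  row2 -= 3·row1 → [0,0,-1]

L=[[1,0,0],[-3,1,0],[-3,3,1]] U=[[-2,2,0],[0,2,0],[0,0,-1]]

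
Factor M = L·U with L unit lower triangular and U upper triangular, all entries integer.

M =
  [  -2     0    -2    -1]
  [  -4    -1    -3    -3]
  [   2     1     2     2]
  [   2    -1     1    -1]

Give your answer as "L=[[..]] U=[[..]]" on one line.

L=[[1,0,0,0],[2,1,0,0],[-1,-1,1,0],[-1,1,-2,1]] U=[[-2,0,-2,-1],[0,-1,1,-1],[0,0,1,0],[0,0,0,-1]]

  R1 -= 2·R0 → [0,-1,1,-1]
  R2 -= -1·R0 → [0,1,0,1]
  R3 -= -1·R0 → [0,-1,-1,-2]
  R2 -= -1·R1 → [0,0,1,0]
  R3 -= 1·R1 → [0,0,-2,-1]
  R3 -= -2·R2 → [0,0,0,-1]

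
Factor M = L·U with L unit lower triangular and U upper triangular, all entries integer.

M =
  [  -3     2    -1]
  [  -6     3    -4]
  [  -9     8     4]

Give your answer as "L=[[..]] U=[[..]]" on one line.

L=[[1,0,0],[2,1,0],[3,-2,1]] U=[[-3,2,-1],[0,-1,-2],[0,0,3]]

  r1 -= 2·r0 → [0,-1,-2]
  r2 -= 3·r0 → [0,2,7]
  r2 -= -2·r1 → [0,0,3]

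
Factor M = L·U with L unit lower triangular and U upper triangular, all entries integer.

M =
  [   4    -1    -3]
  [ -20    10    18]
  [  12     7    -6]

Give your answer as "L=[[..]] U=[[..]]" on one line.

L=[[1,0,0],[-5,1,0],[3,2,1]] U=[[4,-1,-3],[0,5,3],[0,0,-3]]

  R1 -= -5·R0 → [0,5,3]
  R2 -= 3·R0 → [0,10,3]
  R2 -= 2·R1 → [0,0,-3]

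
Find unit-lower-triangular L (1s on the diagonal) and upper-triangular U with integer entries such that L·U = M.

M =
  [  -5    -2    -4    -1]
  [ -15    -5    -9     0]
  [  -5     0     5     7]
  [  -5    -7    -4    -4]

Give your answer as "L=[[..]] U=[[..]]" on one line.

  R1 -= 3·R0 → [0,1,3,3]
  R2 -= 1·R0 → [0,2,9,8]
  R3 -= 1·R0 → [0,-5,0,-3]
  R2 -= 2·R1 → [0,0,3,2]
  R3 -= -5·R1 → [0,0,15,12]
  R3 -= 5·R2 → [0,0,0,2]

L=[[1,0,0,0],[3,1,0,0],[1,2,1,0],[1,-5,5,1]] U=[[-5,-2,-4,-1],[0,1,3,3],[0,0,3,2],[0,0,0,2]]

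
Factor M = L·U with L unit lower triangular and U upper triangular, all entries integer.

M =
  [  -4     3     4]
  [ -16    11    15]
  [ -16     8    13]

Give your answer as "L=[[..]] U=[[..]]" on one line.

L=[[1,0,0],[4,1,0],[4,4,1]] U=[[-4,3,4],[0,-1,-1],[0,0,1]]

  r1 -= 4·r0 → [0,-1,-1]
  r2 -= 4·r0 → [0,-4,-3]
  r2 -= 4·r1 → [0,0,1]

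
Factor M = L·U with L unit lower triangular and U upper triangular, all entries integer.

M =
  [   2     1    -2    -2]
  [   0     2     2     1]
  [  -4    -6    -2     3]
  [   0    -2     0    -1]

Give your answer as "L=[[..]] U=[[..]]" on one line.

  r1 -= 0·r0 → [0,2,2,1]
  r2 -= -2·r0 → [0,-4,-6,-1]
  r3 -= 0·r0 → [0,-2,0,-1]
  r2 -= -2·r1 → [0,0,-2,1]
  r3 -= -1·r1 → [0,0,2,0]
  r3 -= -1·r2 → [0,0,0,1]

L=[[1,0,0,0],[0,1,0,0],[-2,-2,1,0],[0,-1,-1,1]] U=[[2,1,-2,-2],[0,2,2,1],[0,0,-2,1],[0,0,0,1]]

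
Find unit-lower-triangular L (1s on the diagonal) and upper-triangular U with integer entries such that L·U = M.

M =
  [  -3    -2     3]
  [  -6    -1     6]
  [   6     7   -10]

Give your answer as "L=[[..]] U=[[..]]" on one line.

L=[[1,0,0],[2,1,0],[-2,1,1]] U=[[-3,-2,3],[0,3,0],[0,0,-4]]

  row1 -= 2·row0 → [0,3,0]
  row2 -= -2·row0 → [0,3,-4]
  row2 -= 1·row1 → [0,0,-4]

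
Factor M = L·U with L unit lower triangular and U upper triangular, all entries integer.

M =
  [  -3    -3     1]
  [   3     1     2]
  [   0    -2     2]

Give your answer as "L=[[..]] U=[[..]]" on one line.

L=[[1,0,0],[-1,1,0],[0,1,1]] U=[[-3,-3,1],[0,-2,3],[0,0,-1]]

  r1 -= -1·r0 → [0,-2,3]
  r2 -= 0·r0 → [0,-2,2]
  r2 -= 1·r1 → [0,0,-1]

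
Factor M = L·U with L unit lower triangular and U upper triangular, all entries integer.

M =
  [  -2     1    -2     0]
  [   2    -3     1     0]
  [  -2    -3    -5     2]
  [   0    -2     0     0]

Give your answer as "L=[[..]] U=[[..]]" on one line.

  r1 -= -1·r0 → [0,-2,-1,0]
  r2 -= 1·r0 → [0,-4,-3,2]
  r3 -= 0·r0 → [0,-2,0,0]
  r2 -= 2·r1 → [0,0,-1,2]
  r3 -= 1·r1 → [0,0,1,0]
  r3 -= -1·r2 → [0,0,0,2]

L=[[1,0,0,0],[-1,1,0,0],[1,2,1,0],[0,1,-1,1]] U=[[-2,1,-2,0],[0,-2,-1,0],[0,0,-1,2],[0,0,0,2]]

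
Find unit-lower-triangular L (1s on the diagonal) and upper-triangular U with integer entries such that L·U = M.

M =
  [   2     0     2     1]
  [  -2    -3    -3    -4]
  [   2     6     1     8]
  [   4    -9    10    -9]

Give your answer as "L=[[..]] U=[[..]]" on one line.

L=[[1,0,0,0],[-1,1,0,0],[1,-2,1,0],[2,3,-3,1]] U=[[2,0,2,1],[0,-3,-1,-3],[0,0,-3,1],[0,0,0,1]]

  row1 -= -1·row0 → [0,-3,-1,-3]
  row2 -= 1·row0 → [0,6,-1,7]
  row3 -= 2·row0 → [0,-9,6,-11]
  row2 -= -2·row1 → [0,0,-3,1]
  row3 -= 3·row1 → [0,0,9,-2]
  row3 -= -3·row2 → [0,0,0,1]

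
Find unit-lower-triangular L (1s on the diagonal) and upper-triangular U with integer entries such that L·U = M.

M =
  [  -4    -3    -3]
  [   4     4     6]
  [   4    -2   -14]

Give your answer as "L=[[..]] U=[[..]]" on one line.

  R1 -= -1·R0 → [0,1,3]
  R2 -= -1·R0 → [0,-5,-17]
  R2 -= -5·R1 → [0,0,-2]

L=[[1,0,0],[-1,1,0],[-1,-5,1]] U=[[-4,-3,-3],[0,1,3],[0,0,-2]]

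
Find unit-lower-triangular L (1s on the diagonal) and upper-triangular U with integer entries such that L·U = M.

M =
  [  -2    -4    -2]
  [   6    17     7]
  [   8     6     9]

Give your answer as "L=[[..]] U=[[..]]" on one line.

  R1 -= -3·R0 → [0,5,1]
  R2 -= -4·R0 → [0,-10,1]
  R2 -= -2·R1 → [0,0,3]

L=[[1,0,0],[-3,1,0],[-4,-2,1]] U=[[-2,-4,-2],[0,5,1],[0,0,3]]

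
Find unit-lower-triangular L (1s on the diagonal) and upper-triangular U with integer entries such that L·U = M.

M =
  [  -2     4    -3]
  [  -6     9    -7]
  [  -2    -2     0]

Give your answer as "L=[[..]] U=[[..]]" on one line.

  row1 -= 3·row0 → [0,-3,2]
  row2 -= 1·row0 → [0,-6,3]
  row2 -= 2·row1 → [0,0,-1]

L=[[1,0,0],[3,1,0],[1,2,1]] U=[[-2,4,-3],[0,-3,2],[0,0,-1]]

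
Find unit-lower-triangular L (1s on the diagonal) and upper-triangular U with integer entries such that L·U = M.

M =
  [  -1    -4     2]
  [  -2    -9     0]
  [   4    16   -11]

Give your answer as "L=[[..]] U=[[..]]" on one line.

L=[[1,0,0],[2,1,0],[-4,0,1]] U=[[-1,-4,2],[0,-1,-4],[0,0,-3]]

  R1 -= 2·R0 → [0,-1,-4]
  R2 -= -4·R0 → [0,0,-3]
  R2 -= 0·R1 → [0,0,-3]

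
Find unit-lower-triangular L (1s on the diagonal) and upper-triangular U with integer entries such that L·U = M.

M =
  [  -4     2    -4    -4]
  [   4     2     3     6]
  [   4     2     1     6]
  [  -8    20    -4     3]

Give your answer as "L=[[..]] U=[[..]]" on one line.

L=[[1,0,0,0],[-1,1,0,0],[-1,1,1,0],[2,4,-4,1]] U=[[-4,2,-4,-4],[0,4,-1,2],[0,0,-2,0],[0,0,0,3]]

  R1 -= -1·R0 → [0,4,-1,2]
  R2 -= -1·R0 → [0,4,-3,2]
  R3 -= 2·R0 → [0,16,4,11]
  R2 -= 1·R1 → [0,0,-2,0]
  R3 -= 4·R1 → [0,0,8,3]
  R3 -= -4·R2 → [0,0,0,3]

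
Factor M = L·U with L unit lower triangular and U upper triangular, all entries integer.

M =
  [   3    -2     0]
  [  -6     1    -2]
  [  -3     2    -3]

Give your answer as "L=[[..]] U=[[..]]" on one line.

  R1 -= -2·R0 → [0,-3,-2]
  R2 -= -1·R0 → [0,0,-3]
  R2 -= 0·R1 → [0,0,-3]

L=[[1,0,0],[-2,1,0],[-1,0,1]] U=[[3,-2,0],[0,-3,-2],[0,0,-3]]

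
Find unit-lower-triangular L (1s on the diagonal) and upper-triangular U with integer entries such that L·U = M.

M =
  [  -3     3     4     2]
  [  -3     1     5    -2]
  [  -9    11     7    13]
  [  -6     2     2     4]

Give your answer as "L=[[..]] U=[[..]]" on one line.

L=[[1,0,0,0],[1,1,0,0],[3,-1,1,0],[2,2,2,1]] U=[[-3,3,4,2],[0,-2,1,-4],[0,0,-4,3],[0,0,0,2]]

  R1 -= 1·R0 → [0,-2,1,-4]
  R2 -= 3·R0 → [0,2,-5,7]
  R3 -= 2·R0 → [0,-4,-6,0]
  R2 -= -1·R1 → [0,0,-4,3]
  R3 -= 2·R1 → [0,0,-8,8]
  R3 -= 2·R2 → [0,0,0,2]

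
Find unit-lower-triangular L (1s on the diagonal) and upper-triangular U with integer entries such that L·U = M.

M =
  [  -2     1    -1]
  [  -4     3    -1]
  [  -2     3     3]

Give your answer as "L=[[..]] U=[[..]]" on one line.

L=[[1,0,0],[2,1,0],[1,2,1]] U=[[-2,1,-1],[0,1,1],[0,0,2]]

  R1 -= 2·R0 → [0,1,1]
  R2 -= 1·R0 → [0,2,4]
  R2 -= 2·R1 → [0,0,2]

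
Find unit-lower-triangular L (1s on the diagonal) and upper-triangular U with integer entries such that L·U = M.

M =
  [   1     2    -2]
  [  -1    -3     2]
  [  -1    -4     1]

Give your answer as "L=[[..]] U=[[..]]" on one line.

  R1 -= -1·R0 → [0,-1,0]
  R2 -= -1·R0 → [0,-2,-1]
  R2 -= 2·R1 → [0,0,-1]

L=[[1,0,0],[-1,1,0],[-1,2,1]] U=[[1,2,-2],[0,-1,0],[0,0,-1]]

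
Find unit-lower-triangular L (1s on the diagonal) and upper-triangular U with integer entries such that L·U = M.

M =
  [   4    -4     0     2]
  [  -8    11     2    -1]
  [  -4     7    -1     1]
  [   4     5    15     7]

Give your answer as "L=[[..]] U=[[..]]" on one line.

  row1 -= -2·row0 → [0,3,2,3]
  row2 -= -1·row0 → [0,3,-1,3]
  row3 -= 1·row0 → [0,9,15,5]
  row2 -= 1·row1 → [0,0,-3,0]
  row3 -= 3·row1 → [0,0,9,-4]
  row3 -= -3·row2 → [0,0,0,-4]

L=[[1,0,0,0],[-2,1,0,0],[-1,1,1,0],[1,3,-3,1]] U=[[4,-4,0,2],[0,3,2,3],[0,0,-3,0],[0,0,0,-4]]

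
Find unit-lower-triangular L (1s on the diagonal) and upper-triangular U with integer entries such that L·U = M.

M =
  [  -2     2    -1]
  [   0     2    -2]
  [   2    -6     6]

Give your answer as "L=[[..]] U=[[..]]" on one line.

L=[[1,0,0],[0,1,0],[-1,-2,1]] U=[[-2,2,-1],[0,2,-2],[0,0,1]]

  row1 -= 0·row0 → [0,2,-2]
  row2 -= -1·row0 → [0,-4,5]
  row2 -= -2·row1 → [0,0,1]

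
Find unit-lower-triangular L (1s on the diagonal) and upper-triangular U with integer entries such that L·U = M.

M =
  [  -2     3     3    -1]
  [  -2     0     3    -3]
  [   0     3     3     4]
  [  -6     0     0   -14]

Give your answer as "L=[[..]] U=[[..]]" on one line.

  r1 -= 1·r0 → [0,-3,0,-2]
  r2 -= 0·r0 → [0,3,3,4]
  r3 -= 3·r0 → [0,-9,-9,-11]
  r2 -= -1·r1 → [0,0,3,2]
  r3 -= 3·r1 → [0,0,-9,-5]
  r3 -= -3·r2 → [0,0,0,1]

L=[[1,0,0,0],[1,1,0,0],[0,-1,1,0],[3,3,-3,1]] U=[[-2,3,3,-1],[0,-3,0,-2],[0,0,3,2],[0,0,0,1]]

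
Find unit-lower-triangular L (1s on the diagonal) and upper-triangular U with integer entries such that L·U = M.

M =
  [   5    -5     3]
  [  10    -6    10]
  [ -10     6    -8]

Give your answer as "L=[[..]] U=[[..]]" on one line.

L=[[1,0,0],[2,1,0],[-2,-1,1]] U=[[5,-5,3],[0,4,4],[0,0,2]]

  row1 -= 2·row0 → [0,4,4]
  row2 -= -2·row0 → [0,-4,-2]
  row2 -= -1·row1 → [0,0,2]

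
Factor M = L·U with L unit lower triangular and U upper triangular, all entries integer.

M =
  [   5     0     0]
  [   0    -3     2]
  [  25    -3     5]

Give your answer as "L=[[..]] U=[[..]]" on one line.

  row1 -= 0·row0 → [0,-3,2]
  row2 -= 5·row0 → [0,-3,5]
  row2 -= 1·row1 → [0,0,3]

L=[[1,0,0],[0,1,0],[5,1,1]] U=[[5,0,0],[0,-3,2],[0,0,3]]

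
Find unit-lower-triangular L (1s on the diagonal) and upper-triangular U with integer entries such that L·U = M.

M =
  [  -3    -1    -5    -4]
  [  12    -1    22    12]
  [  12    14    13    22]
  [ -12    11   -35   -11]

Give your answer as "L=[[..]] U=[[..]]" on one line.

  r1 -= -4·r0 → [0,-5,2,-4]
  r2 -= -4·r0 → [0,10,-7,6]
  r3 -= 4·r0 → [0,15,-15,5]
  r2 -= -2·r1 → [0,0,-3,-2]
  r3 -= -3·r1 → [0,0,-9,-7]
  r3 -= 3·r2 → [0,0,0,-1]

L=[[1,0,0,0],[-4,1,0,0],[-4,-2,1,0],[4,-3,3,1]] U=[[-3,-1,-5,-4],[0,-5,2,-4],[0,0,-3,-2],[0,0,0,-1]]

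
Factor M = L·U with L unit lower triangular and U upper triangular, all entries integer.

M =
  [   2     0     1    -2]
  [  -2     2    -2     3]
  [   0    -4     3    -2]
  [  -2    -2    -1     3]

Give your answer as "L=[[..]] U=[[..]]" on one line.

L=[[1,0,0,0],[-1,1,0,0],[0,-2,1,0],[-1,-1,-1,1]] U=[[2,0,1,-2],[0,2,-1,1],[0,0,1,0],[0,0,0,2]]

  r1 -= -1·r0 → [0,2,-1,1]
  r2 -= 0·r0 → [0,-4,3,-2]
  r3 -= -1·r0 → [0,-2,0,1]
  r2 -= -2·r1 → [0,0,1,0]
  r3 -= -1·r1 → [0,0,-1,2]
  r3 -= -1·r2 → [0,0,0,2]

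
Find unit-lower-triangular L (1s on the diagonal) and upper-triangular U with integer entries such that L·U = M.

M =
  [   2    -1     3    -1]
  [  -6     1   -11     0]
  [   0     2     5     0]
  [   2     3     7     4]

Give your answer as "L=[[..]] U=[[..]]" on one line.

L=[[1,0,0,0],[-3,1,0,0],[0,-1,1,0],[1,-2,0,1]] U=[[2,-1,3,-1],[0,-2,-2,-3],[0,0,3,-3],[0,0,0,-1]]

  R1 -= -3·R0 → [0,-2,-2,-3]
  R2 -= 0·R0 → [0,2,5,0]
  R3 -= 1·R0 → [0,4,4,5]
  R2 -= -1·R1 → [0,0,3,-3]
  R3 -= -2·R1 → [0,0,0,-1]
  R3 -= 0·R2 → [0,0,0,-1]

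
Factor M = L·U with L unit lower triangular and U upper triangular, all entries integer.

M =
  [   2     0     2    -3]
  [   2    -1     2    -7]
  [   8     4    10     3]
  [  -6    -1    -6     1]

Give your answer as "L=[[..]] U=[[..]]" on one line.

L=[[1,0,0,0],[1,1,0,0],[4,-4,1,0],[-3,1,0,1]] U=[[2,0,2,-3],[0,-1,0,-4],[0,0,2,-1],[0,0,0,-4]]

  row1 -= 1·row0 → [0,-1,0,-4]
  row2 -= 4·row0 → [0,4,2,15]
  row3 -= -3·row0 → [0,-1,0,-8]
  row2 -= -4·row1 → [0,0,2,-1]
  row3 -= 1·row1 → [0,0,0,-4]
  row3 -= 0·row2 → [0,0,0,-4]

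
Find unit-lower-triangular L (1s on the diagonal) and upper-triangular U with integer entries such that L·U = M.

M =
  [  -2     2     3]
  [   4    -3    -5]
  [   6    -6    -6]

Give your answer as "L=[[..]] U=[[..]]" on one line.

  row1 -= -2·row0 → [0,1,1]
  row2 -= -3·row0 → [0,0,3]
  row2 -= 0·row1 → [0,0,3]

L=[[1,0,0],[-2,1,0],[-3,0,1]] U=[[-2,2,3],[0,1,1],[0,0,3]]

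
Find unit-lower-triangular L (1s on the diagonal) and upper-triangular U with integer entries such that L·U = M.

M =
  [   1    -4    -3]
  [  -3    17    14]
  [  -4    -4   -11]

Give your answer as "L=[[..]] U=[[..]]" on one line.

  r1 -= -3·r0 → [0,5,5]
  r2 -= -4·r0 → [0,-20,-23]
  r2 -= -4·r1 → [0,0,-3]

L=[[1,0,0],[-3,1,0],[-4,-4,1]] U=[[1,-4,-3],[0,5,5],[0,0,-3]]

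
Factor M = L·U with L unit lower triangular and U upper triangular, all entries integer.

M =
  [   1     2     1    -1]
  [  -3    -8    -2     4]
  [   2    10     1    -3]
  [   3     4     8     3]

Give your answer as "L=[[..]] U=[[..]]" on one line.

L=[[1,0,0,0],[-3,1,0,0],[2,-3,1,0],[3,1,2,1]] U=[[1,2,1,-1],[0,-2,1,1],[0,0,2,2],[0,0,0,1]]

  row1 -= -3·row0 → [0,-2,1,1]
  row2 -= 2·row0 → [0,6,-1,-1]
  row3 -= 3·row0 → [0,-2,5,6]
  row2 -= -3·row1 → [0,0,2,2]
  row3 -= 1·row1 → [0,0,4,5]
  row3 -= 2·row2 → [0,0,0,1]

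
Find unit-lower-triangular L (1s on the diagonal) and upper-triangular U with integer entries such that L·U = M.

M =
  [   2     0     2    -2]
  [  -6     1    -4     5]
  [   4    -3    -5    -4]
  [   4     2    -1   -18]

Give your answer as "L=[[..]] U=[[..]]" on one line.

  R1 -= -3·R0 → [0,1,2,-1]
  R2 -= 2·R0 → [0,-3,-9,0]
  R3 -= 2·R0 → [0,2,-5,-14]
  R2 -= -3·R1 → [0,0,-3,-3]
  R3 -= 2·R1 → [0,0,-9,-12]
  R3 -= 3·R2 → [0,0,0,-3]

L=[[1,0,0,0],[-3,1,0,0],[2,-3,1,0],[2,2,3,1]] U=[[2,0,2,-2],[0,1,2,-1],[0,0,-3,-3],[0,0,0,-3]]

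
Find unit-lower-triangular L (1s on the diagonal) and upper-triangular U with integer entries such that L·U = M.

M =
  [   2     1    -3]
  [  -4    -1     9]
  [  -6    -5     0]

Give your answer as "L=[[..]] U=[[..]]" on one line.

L=[[1,0,0],[-2,1,0],[-3,-2,1]] U=[[2,1,-3],[0,1,3],[0,0,-3]]

  r1 -= -2·r0 → [0,1,3]
  r2 -= -3·r0 → [0,-2,-9]
  r2 -= -2·r1 → [0,0,-3]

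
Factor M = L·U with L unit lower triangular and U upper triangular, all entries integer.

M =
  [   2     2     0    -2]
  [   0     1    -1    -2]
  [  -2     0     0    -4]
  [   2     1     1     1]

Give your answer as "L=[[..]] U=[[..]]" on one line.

L=[[1,0,0,0],[0,1,0,0],[-1,2,1,0],[1,-1,0,1]] U=[[2,2,0,-2],[0,1,-1,-2],[0,0,2,-2],[0,0,0,1]]

  row1 -= 0·row0 → [0,1,-1,-2]
  row2 -= -1·row0 → [0,2,0,-6]
  row3 -= 1·row0 → [0,-1,1,3]
  row2 -= 2·row1 → [0,0,2,-2]
  row3 -= -1·row1 → [0,0,0,1]
  row3 -= 0·row2 → [0,0,0,1]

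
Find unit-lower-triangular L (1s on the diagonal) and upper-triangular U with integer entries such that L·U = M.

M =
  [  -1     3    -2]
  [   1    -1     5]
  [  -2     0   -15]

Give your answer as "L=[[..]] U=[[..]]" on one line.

  r1 -= -1·r0 → [0,2,3]
  r2 -= 2·r0 → [0,-6,-11]
  r2 -= -3·r1 → [0,0,-2]

L=[[1,0,0],[-1,1,0],[2,-3,1]] U=[[-1,3,-2],[0,2,3],[0,0,-2]]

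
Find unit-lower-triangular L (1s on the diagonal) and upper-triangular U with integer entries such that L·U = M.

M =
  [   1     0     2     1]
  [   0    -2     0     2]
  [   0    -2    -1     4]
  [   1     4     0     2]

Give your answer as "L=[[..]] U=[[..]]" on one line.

L=[[1,0,0,0],[0,1,0,0],[0,1,1,0],[1,-2,2,1]] U=[[1,0,2,1],[0,-2,0,2],[0,0,-1,2],[0,0,0,1]]

  r1 -= 0·r0 → [0,-2,0,2]
  r2 -= 0·r0 → [0,-2,-1,4]
  r3 -= 1·r0 → [0,4,-2,1]
  r2 -= 1·r1 → [0,0,-1,2]
  r3 -= -2·r1 → [0,0,-2,5]
  r3 -= 2·r2 → [0,0,0,1]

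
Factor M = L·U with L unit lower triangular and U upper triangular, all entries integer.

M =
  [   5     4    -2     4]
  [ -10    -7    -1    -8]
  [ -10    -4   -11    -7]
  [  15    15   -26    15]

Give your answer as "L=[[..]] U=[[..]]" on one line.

L=[[1,0,0,0],[-2,1,0,0],[-2,4,1,0],[3,3,-1,1]] U=[[5,4,-2,4],[0,1,-5,0],[0,0,5,1],[0,0,0,4]]

  r1 -= -2·r0 → [0,1,-5,0]
  r2 -= -2·r0 → [0,4,-15,1]
  r3 -= 3·r0 → [0,3,-20,3]
  r2 -= 4·r1 → [0,0,5,1]
  r3 -= 3·r1 → [0,0,-5,3]
  r3 -= -1·r2 → [0,0,0,4]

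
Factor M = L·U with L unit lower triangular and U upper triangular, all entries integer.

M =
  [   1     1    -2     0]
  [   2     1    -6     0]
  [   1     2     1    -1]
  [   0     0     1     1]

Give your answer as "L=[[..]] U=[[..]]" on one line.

  row1 -= 2·row0 → [0,-1,-2,0]
  row2 -= 1·row0 → [0,1,3,-1]
  row3 -= 0·row0 → [0,0,1,1]
  row2 -= -1·row1 → [0,0,1,-1]
  row3 -= 0·row1 → [0,0,1,1]
  row3 -= 1·row2 → [0,0,0,2]

L=[[1,0,0,0],[2,1,0,0],[1,-1,1,0],[0,0,1,1]] U=[[1,1,-2,0],[0,-1,-2,0],[0,0,1,-1],[0,0,0,2]]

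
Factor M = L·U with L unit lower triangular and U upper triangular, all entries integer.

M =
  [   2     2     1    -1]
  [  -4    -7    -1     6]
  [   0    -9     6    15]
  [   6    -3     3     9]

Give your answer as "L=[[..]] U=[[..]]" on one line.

  r1 -= -2·r0 → [0,-3,1,4]
  r2 -= 0·r0 → [0,-9,6,15]
  r3 -= 3·r0 → [0,-9,0,12]
  r2 -= 3·r1 → [0,0,3,3]
  r3 -= 3·r1 → [0,0,-3,0]
  r3 -= -1·r2 → [0,0,0,3]

L=[[1,0,0,0],[-2,1,0,0],[0,3,1,0],[3,3,-1,1]] U=[[2,2,1,-1],[0,-3,1,4],[0,0,3,3],[0,0,0,3]]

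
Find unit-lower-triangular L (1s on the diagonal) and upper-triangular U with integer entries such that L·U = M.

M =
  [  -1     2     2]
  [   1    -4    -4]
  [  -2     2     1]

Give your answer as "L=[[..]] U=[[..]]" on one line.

  row1 -= -1·row0 → [0,-2,-2]
  row2 -= 2·row0 → [0,-2,-3]
  row2 -= 1·row1 → [0,0,-1]

L=[[1,0,0],[-1,1,0],[2,1,1]] U=[[-1,2,2],[0,-2,-2],[0,0,-1]]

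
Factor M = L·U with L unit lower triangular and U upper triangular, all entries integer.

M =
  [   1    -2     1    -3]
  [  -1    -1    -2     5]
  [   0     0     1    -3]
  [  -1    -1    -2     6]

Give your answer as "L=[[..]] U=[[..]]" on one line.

  row1 -= -1·row0 → [0,-3,-1,2]
  row2 -= 0·row0 → [0,0,1,-3]
  row3 -= -1·row0 → [0,-3,-1,3]
  row2 -= 0·row1 → [0,0,1,-3]
  row3 -= 1·row1 → [0,0,0,1]
  row3 -= 0·row2 → [0,0,0,1]

L=[[1,0,0,0],[-1,1,0,0],[0,0,1,0],[-1,1,0,1]] U=[[1,-2,1,-3],[0,-3,-1,2],[0,0,1,-3],[0,0,0,1]]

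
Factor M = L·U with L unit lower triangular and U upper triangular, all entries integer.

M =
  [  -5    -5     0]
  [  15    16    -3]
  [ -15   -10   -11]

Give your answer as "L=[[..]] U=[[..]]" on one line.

L=[[1,0,0],[-3,1,0],[3,5,1]] U=[[-5,-5,0],[0,1,-3],[0,0,4]]

  row1 -= -3·row0 → [0,1,-3]
  row2 -= 3·row0 → [0,5,-11]
  row2 -= 5·row1 → [0,0,4]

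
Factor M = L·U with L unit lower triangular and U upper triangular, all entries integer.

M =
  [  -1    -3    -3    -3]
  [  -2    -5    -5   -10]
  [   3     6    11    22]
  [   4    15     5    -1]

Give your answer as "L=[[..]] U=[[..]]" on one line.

  r1 -= 2·r0 → [0,1,1,-4]
  r2 -= -3·r0 → [0,-3,2,13]
  r3 -= -4·r0 → [0,3,-7,-13]
  r2 -= -3·r1 → [0,0,5,1]
  r3 -= 3·r1 → [0,0,-10,-1]
  r3 -= -2·r2 → [0,0,0,1]

L=[[1,0,0,0],[2,1,0,0],[-3,-3,1,0],[-4,3,-2,1]] U=[[-1,-3,-3,-3],[0,1,1,-4],[0,0,5,1],[0,0,0,1]]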